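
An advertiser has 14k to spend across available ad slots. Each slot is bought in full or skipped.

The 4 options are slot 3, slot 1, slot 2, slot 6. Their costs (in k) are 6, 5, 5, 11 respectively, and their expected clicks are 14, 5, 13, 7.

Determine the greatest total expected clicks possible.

27

slot 3 + slot 2: cost 6 + 5 = 11 ≤ 14, expected clicks 14 + 13 = 27.
slot 3 + slot 1: cost 6 + 5 = 11 ≤ 14, expected clicks 14 + 5 = 19.
Best is slot 3 and slot 2 with total expected clicks 27.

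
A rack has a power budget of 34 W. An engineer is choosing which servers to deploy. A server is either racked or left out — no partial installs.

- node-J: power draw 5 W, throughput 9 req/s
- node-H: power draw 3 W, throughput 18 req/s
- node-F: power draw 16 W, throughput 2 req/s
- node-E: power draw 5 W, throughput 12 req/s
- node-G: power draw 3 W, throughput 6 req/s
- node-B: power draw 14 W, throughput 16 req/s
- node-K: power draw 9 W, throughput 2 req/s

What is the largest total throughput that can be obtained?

Take node-J, node-H, node-E, node-G, and node-B: power draw 5 + 3 + 5 + 3 + 14 = 30 ≤ 34, throughput 9 + 18 + 12 + 6 + 16 = 61.
No other feasible combination does better.

61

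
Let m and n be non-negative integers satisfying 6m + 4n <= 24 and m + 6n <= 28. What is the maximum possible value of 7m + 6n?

(m,n)=(2,3): 6·2+4·3=24≤24, 1·2+6·3=20≤28, objective 32.
(m,n)=(1,4): 6·1+4·4=22≤24, 1·1+6·4=25≤28, objective 31.
No feasible integer point exceeds 32.

32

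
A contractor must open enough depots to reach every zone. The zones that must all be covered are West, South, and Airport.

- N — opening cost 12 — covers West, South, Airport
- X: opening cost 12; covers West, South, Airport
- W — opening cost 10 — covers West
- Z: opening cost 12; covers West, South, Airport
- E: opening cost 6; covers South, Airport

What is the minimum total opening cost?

This is a weighted set-cover instance.
The greedy cost-per-new-zone heuristic would pick E and W for 16, but a cheaper cover exists.
N alone covers West, South, Airport — every zone.
Total opening cost: 12.
No cover costs less than 12.

12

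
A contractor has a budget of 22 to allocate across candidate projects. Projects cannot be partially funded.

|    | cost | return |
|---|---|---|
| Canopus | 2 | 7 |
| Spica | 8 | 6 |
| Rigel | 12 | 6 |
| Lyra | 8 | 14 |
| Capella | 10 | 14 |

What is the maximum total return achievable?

Treat it as a binary knapsack problem.
Lyra + Capella: cost 8 + 10 = 18 ≤ 22, return 14 + 14 = 28.
Canopus + Lyra + Capella: cost 2 + 8 + 10 = 20 ≤ 22, return 7 + 14 + 14 = 35.
Canopus + Spica + Lyra: cost 2 + 8 + 8 = 18 ≤ 22, return 7 + 6 + 14 = 27.
Best is Canopus, Lyra, and Capella with total return 35.

35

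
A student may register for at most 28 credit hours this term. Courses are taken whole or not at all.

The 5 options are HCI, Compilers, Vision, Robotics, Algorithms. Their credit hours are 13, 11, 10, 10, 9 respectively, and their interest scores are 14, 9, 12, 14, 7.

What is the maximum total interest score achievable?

28

This is a 0-1 knapsack instance.
Take HCI and Robotics: credit hours 13 + 10 = 23 ≤ 28, interest score 14 + 14 = 28.
No other feasible combination does better.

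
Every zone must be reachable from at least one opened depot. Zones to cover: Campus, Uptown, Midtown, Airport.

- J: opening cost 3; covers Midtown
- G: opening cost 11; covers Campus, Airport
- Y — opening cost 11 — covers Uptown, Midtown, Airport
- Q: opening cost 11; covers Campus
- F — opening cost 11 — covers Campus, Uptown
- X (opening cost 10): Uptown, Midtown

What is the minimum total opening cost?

21

This is an integer covering problem.
The greedy cost-per-new-zone heuristic would pick J, G, and X for 24, but a cheaper cover exists.
Choose G and X: together they cover Campus, Uptown, Midtown, Airport — every zone.
Total opening cost: 11 + 10 = 21.
No cover costs less than 21.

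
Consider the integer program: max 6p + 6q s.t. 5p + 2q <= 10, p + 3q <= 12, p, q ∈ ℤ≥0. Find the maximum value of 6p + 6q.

24

(p,q)=(0,4): 5·0+2·4=8≤10, 1·0+3·4=12≤12, objective 24.
(p,q)=(1,2): 5·1+2·2=9≤10, 1·1+3·2=7≤12, objective 18.
(p,q)=(0,3): 5·0+2·3=6≤10, 1·0+3·3=9≤12, objective 18.
The best lattice point is (0,4), giving 24.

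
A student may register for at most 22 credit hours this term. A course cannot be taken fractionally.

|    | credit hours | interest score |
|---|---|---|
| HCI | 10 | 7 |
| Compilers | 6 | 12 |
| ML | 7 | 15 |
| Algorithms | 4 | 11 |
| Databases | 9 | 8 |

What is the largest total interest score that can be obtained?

38

Allowing fractional choices, the relaxed optimum would be about 42.4, but courses are indivisible.
Compilers + ML + Algorithms: credit hours 6 + 7 + 4 = 17 ≤ 22, interest score 12 + 15 + 11 = 38.
Compilers + ML + Databases: credit hours 6 + 7 + 9 = 22 ≤ 22, interest score 12 + 15 + 8 = 35.
Best is Compilers, ML, and Algorithms with total interest score 38.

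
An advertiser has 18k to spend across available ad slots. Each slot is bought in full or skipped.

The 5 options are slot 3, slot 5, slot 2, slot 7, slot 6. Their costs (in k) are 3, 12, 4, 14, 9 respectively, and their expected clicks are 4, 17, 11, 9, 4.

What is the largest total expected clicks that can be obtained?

This is an integer program with binary decision variables.
Allowing fractional choices, the relaxed optimum would be about 30.7, but ad slots are indivisible.
slot 5 + slot 2: cost 12 + 4 = 16 ≤ 18, expected clicks 17 + 11 = 28.
slot 3 + slot 5: cost 3 + 12 = 15 ≤ 18, expected clicks 4 + 17 = 21.
Best is slot 5 and slot 2 with total expected clicks 28.

28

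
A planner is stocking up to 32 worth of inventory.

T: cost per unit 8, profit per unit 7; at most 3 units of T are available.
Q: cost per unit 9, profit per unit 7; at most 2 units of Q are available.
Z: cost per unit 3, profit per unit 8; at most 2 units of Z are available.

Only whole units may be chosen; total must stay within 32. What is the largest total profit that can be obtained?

2×T, 1×Q, and 2×Z: cost 31 ≤ 32, profit 2·7 + 1·7 + 2·8 = 37.
1×T, 2×Q, and 2×Z: cost 32 ≤ 32, profit 1·7 + 2·7 + 2·8 = 37.
Best is 37.

37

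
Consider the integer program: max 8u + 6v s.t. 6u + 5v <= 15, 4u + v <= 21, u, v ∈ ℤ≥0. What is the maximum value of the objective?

(u,v)=(0,3): 6·0+5·3=15≤15, 4·0+1·3=3≤21, objective 18.
(u,v)=(2,0): 6·2+5·0=12≤15, 4·2+1·0=8≤21, objective 16.
(u,v)=(1,1): 6·1+5·1=11≤15, 4·1+1·1=5≤21, objective 14.
No feasible integer point exceeds 18.

18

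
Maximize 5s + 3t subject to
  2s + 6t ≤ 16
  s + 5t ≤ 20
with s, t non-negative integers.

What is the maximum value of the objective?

(s,t)=(8,0): 2·8+6·0=16≤16, 1·8+5·0=8≤20, objective 40.
(s,t)=(7,0): 2·7+6·0=14≤16, 1·7+5·0=7≤20, objective 35.
Maximum is 40 at (s,t)=(8,0).

40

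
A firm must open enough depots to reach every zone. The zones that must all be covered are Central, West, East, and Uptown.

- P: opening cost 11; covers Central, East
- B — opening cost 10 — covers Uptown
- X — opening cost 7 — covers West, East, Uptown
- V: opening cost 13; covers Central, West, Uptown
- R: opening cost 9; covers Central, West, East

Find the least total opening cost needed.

Choose X and R: together they cover Central, West, East, Uptown — every zone.
Total opening cost: 7 + 9 = 16.
No cover costs less than 16.

16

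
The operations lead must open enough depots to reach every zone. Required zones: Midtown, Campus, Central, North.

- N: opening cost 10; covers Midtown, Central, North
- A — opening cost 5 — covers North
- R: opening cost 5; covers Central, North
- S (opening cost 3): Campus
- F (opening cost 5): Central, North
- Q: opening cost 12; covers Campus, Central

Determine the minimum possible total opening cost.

13

The greedy cost-per-new-zone heuristic would pick R, S, and N for 18, but a cheaper cover exists.
Choose N and S: together they cover Midtown, Campus, Central, North — every zone.
Total opening cost: 10 + 3 = 13.
No cover costs less than 13.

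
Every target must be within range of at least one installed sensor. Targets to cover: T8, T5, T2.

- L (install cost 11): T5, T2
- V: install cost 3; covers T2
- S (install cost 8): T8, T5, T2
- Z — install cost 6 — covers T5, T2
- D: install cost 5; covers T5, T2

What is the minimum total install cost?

8

The greedy cost-per-new-target heuristic would pick D and S for 13, but a cheaper cover exists.
S alone covers T8, T5, T2 — every target.
Total install cost: 8.
No cover costs less than 8.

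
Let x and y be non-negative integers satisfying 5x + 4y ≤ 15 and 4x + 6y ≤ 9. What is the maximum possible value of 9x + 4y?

The continuous relaxation peaks at (2.25, 0) with value 20.25; rounding to a feasible lattice point costs some objective.
(x,y)=(2,0): 5·2+4·0=10≤15, 4·2+6·0=8≤9, objective 18.
(x,y)=(1,0): 5·1+4·0=5≤15, 4·1+6·0=4≤9, objective 9.
Maximum is 18 at (x,y)=(2,0).

18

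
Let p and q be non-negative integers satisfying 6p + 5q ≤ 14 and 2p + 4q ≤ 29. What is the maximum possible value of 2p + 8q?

Relaxing integrality, the LP optimum is 22.40 at (p,q) = (0, 2.8), which is not an integer point.
(p,q)=(0,2): 6·0+5·2=10≤14, 2·0+4·2=8≤29, objective 16.
(p,q)=(1,1): 6·1+5·1=11≤14, 2·1+4·1=6≤29, objective 10.
(p,q)=(0,1): 6·0+5·1=5≤14, 2·0+4·1=4≤29, objective 8.
The best lattice point is (0,2), giving 16.

16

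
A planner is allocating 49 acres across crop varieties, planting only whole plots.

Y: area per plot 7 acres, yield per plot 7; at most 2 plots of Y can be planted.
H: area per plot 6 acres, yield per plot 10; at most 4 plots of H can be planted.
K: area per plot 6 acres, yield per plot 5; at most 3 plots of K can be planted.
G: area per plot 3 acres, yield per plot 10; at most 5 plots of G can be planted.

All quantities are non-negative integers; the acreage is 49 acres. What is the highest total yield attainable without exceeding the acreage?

Take 1×Y, 4×H, and 5×G: area 46 ≤ 49, yield 1·7 + 4·10 + 5·10 = 97.
G has the best ratio (10/3) and is taken to its limit of 5; remaining capacity is filled optimally with the others.

97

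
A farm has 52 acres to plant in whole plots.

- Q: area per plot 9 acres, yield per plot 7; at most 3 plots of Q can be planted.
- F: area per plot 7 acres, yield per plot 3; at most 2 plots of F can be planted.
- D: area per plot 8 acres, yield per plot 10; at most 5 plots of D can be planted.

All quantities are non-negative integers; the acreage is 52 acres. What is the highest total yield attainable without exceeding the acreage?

1×Q and 5×D: area 49 ≤ 52, yield 1·7 + 5·10 = 57.
2×Q and 4×D: area 50 ≤ 52, yield 2·7 + 4·10 = 54.
Best is 57.

57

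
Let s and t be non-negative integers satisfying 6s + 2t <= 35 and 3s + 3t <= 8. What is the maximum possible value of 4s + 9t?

The continuous relaxation peaks at (0, 2.67) with value 24.00; rounding to a feasible lattice point costs some objective.
(s,t)=(0,2): 6·0+2·2=4≤35, 3·0+3·2=6≤8, objective 18.
(s,t)=(1,1): 6·1+2·1=8≤35, 3·1+3·1=6≤8, objective 13.
(s,t)=(0,1): 6·0+2·1=2≤35, 3·0+3·1=3≤8, objective 9.
Maximum is 18 at (s,t)=(0,2).

18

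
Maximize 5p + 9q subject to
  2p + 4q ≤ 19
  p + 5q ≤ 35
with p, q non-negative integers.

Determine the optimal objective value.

45

(p,q)=(9,0) is feasible, giving 45.
(p,q)=(8,0) is feasible, giving 40.
Maximum is 45 at (p,q)=(9,0).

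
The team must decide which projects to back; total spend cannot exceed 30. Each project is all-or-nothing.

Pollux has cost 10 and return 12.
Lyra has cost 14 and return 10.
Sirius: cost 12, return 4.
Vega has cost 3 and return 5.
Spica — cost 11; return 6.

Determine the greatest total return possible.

Pollux + Lyra: cost 10 + 14 = 24 ≤ 30, return 12 + 10 = 22.
Pollux + Lyra + Vega: cost 10 + 14 + 3 = 27 ≤ 30, return 12 + 10 + 5 = 27.
Pollux + Vega + Spica: cost 10 + 3 + 11 = 24 ≤ 30, return 12 + 5 + 6 = 23.
Best is Pollux, Lyra, and Vega with total return 27.

27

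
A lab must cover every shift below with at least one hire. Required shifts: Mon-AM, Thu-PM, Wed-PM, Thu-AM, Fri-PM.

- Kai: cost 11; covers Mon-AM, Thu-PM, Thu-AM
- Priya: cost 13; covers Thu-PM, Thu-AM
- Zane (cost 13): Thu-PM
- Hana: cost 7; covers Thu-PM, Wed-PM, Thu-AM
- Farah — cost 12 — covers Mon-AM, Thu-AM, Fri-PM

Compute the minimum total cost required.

Choose Hana and Farah: together they cover Mon-AM, Thu-PM, Wed-PM, Thu-AM, Fri-PM — every shift.
Total cost: 7 + 12 = 19.
No cover costs less than 19.

19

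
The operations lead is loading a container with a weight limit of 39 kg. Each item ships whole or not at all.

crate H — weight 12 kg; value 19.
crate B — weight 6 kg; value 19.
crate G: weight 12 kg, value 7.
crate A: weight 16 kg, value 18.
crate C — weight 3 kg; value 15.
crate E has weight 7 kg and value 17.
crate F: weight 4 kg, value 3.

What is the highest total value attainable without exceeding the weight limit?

73

Allowing fractional choices, the relaxed optimum would be about 82.4, but items are indivisible.
crate B + crate A + crate C + crate E + crate F: weight 6 + 16 + 3 + 7 + 4 = 36 ≤ 39, value 19 + 18 + 15 + 17 + 3 = 72.
crate H + crate B + crate A + crate C: weight 12 + 6 + 16 + 3 = 37 ≤ 39, value 19 + 19 + 18 + 15 = 71.
crate H + crate B + crate C + crate E + crate F: weight 12 + 6 + 3 + 7 + 4 = 32 ≤ 39, value 19 + 19 + 15 + 17 + 3 = 73.
Best is crate H, crate B, crate C, crate E, and crate F with total value 73.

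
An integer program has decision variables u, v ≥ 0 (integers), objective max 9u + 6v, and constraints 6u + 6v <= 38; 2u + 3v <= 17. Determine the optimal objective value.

54

(u,v)=(6,0): 6·6+6·0=36≤38, 2·6+3·0=12≤17, objective 54.
(u,v)=(5,1): 6·5+6·1=36≤38, 2·5+3·1=13≤17, objective 51.
(u,v)=(5,0): 6·5+6·0=30≤38, 2·5+3·0=10≤17, objective 45.
No feasible integer point exceeds 54.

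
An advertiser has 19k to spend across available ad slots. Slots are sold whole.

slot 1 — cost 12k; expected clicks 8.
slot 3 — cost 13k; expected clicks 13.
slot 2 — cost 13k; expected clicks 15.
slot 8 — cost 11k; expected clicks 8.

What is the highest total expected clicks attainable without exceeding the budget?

Take slot 2: cost 13 ≤ 19, expected clicks 15.
No other feasible combination does better.

15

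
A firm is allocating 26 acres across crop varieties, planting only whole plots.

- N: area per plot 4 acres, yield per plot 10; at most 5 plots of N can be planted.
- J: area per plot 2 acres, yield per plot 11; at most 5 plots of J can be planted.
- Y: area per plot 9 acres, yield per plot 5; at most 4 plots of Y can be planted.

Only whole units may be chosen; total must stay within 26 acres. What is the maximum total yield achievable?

Take 4×N and 5×J: area 26 ≤ 26, yield 4·10 + 5·11 = 95.
J has the best ratio (11/2) and is taken to its limit of 5; remaining capacity is filled optimally with the others.

95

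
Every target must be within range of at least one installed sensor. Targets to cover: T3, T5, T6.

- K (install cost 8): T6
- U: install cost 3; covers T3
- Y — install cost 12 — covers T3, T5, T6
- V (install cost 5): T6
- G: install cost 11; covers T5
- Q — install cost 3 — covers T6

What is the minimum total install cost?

12

This is a weighted set-cover instance.
The greedy cost-per-new-target heuristic would pick U, Q, and G for 17, but a cheaper cover exists.
Y alone covers T3, T5, T6 — every target.
Total install cost: 12.
No cover costs less than 12.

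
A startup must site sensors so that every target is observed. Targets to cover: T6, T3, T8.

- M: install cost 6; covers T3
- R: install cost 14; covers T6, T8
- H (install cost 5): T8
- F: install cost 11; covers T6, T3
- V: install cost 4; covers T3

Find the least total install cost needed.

16

The greedy cost-per-new-target heuristic would pick V, H, and F for 20, but a cheaper cover exists.
Choose H and F: together they cover T6, T3, T8 — every target.
Total install cost: 5 + 11 = 16.
No cover costs less than 16.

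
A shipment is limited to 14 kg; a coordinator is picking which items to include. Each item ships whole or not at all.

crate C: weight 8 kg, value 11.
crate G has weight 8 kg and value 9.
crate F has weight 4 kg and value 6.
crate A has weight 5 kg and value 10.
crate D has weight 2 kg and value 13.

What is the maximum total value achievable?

crate F + crate A + crate D: weight 4 + 5 + 2 = 11 ≤ 14, value 6 + 10 + 13 = 29.
crate C + crate F + crate D: weight 8 + 4 + 2 = 14 ≤ 14, value 11 + 6 + 13 = 30.
Best is crate C, crate F, and crate D with total value 30.

30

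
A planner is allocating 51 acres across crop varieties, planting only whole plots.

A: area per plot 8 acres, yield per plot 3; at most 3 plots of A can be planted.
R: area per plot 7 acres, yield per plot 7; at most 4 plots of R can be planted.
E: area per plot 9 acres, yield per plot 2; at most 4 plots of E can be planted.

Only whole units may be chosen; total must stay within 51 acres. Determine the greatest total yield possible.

This is a bounded integer knapsack.
R has the best ratio (7/7); taking only R gives at most 4×7 = 28 (stopped by the supply cap of 4).
Mixing does better — 2×A and 4×R: area 44 ≤ 51, yield 2·3 + 4·7 = 34.

34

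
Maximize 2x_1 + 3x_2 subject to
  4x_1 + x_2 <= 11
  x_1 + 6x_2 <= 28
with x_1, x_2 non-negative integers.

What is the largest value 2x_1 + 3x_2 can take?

14

(x_1,x_2)=(1,4) is feasible, giving 14.
(x_1,x_2)=(2,3) is feasible, giving 13.
(x_1,x_2)=(0,4) is feasible, giving 12.
The best lattice point is (1,4), giving 14.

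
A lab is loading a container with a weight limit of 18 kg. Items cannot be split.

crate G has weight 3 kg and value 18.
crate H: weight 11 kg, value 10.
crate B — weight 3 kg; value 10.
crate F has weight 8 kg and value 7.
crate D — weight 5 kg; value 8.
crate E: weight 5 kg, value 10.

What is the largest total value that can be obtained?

46

Take crate G, crate B, crate D, and crate E: weight 3 + 3 + 5 + 5 = 16 ≤ 18, value 18 + 10 + 8 + 10 = 46.
No other feasible combination does better.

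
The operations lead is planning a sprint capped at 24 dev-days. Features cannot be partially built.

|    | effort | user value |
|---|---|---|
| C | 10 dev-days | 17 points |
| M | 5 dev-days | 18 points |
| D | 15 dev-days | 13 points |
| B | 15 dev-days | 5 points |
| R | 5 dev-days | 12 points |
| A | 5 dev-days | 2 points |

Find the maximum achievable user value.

C + M: effort 10 + 5 = 15 ≤ 24, user value 17 + 18 = 35.
C + M + R: effort 10 + 5 + 5 = 20 ≤ 24, user value 17 + 18 + 12 = 47.
C + M + A: effort 10 + 5 + 5 = 20 ≤ 24, user value 17 + 18 + 2 = 37.
Best is C, M, and R with total user value 47.

47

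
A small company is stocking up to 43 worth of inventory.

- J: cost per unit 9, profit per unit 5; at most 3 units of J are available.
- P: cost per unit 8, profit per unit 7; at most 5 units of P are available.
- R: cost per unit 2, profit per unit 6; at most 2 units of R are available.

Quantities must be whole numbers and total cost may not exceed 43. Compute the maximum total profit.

41

Take 5×P and 1×R: cost 42 ≤ 43, profit 5·7 + 1·6 = 41.
No other integer combination yields more.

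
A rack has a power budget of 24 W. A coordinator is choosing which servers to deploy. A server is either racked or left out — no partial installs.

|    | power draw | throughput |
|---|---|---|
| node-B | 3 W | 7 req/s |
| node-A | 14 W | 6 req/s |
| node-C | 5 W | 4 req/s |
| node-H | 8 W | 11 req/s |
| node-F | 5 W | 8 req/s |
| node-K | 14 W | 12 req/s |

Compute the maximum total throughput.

30

Allowing fractional choices, the relaxed optimum would be about 32.9, but servers are indivisible.
node-B + node-C + node-H + node-F: power draw 3 + 5 + 8 + 5 = 21 ≤ 24, throughput 7 + 4 + 11 + 8 = 30.
node-B + node-H + node-F: power draw 3 + 8 + 5 = 16 ≤ 24, throughput 7 + 11 + 8 = 26.
node-B + node-F + node-K: power draw 3 + 5 + 14 = 22 ≤ 24, throughput 7 + 8 + 12 = 27.
Best is node-B, node-C, node-H, and node-F with total throughput 30.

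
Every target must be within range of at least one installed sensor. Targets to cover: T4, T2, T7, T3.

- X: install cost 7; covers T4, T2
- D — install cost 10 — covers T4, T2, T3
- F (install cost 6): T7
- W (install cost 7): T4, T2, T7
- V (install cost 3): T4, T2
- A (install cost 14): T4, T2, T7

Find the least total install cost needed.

16

This is a weighted set-cover instance.
The greedy cost-per-new-target heuristic would pick V, F, and D for 19, but a cheaper cover exists.
Choose D and F: together they cover T4, T2, T7, T3 — every target.
Total install cost: 10 + 6 = 16.
No cover costs less than 16.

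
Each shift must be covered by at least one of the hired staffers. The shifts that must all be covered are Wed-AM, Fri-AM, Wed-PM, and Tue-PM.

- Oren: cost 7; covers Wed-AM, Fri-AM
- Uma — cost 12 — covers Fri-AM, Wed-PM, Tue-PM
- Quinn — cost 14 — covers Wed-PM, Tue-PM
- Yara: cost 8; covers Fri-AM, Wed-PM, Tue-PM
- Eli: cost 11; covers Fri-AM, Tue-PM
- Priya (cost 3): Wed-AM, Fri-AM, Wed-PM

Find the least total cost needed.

11

This is a weighted set-cover instance.
Choose Yara and Priya: together they cover Wed-AM, Fri-AM, Wed-PM, Tue-PM — every shift.
Total cost: 8 + 3 = 11.
No cover costs less than 11.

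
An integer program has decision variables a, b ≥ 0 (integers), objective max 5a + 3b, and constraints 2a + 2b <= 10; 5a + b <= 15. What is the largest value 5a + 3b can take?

The continuous relaxation peaks at (2.5, 2.5) with value 20.00; rounding to a feasible lattice point costs some objective.
(a,b)=(2,3): 2·2+2·3=10≤10, 5·2+1·3=13≤15, objective 19.
(a,b)=(1,4): 2·1+2·4=10≤10, 5·1+1·4=9≤15, objective 17.
(a,b)=(2,2): 2·2+2·2=8≤10, 5·2+1·2=12≤15, objective 16.
No feasible integer point exceeds 19.

19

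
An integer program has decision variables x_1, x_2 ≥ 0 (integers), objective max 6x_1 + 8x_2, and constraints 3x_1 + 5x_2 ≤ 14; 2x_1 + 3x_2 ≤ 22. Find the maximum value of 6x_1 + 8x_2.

26

Relaxing integrality, the LP optimum is 28.00 at (x_1,x_2) = (4.67, 0), which is not an integer point.
(x_1,x_2)=(3,1) is feasible, giving 26.
(x_1,x_2)=(4,0) is feasible, giving 24.
(x_1,x_2)=(2,1) is feasible, giving 20.
Maximum is 26 at (x_1,x_2)=(3,1).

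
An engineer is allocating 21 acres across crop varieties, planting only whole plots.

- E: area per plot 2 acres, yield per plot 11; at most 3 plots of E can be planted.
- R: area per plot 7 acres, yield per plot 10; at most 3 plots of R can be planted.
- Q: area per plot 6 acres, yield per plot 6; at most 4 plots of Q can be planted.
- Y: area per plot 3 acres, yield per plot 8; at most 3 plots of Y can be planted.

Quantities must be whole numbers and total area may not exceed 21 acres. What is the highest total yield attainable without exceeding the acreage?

63

This is a bounded integer knapsack.
Take 3×E, 1×Q, and 3×Y: area 21 ≤ 21, yield 3·11 + 1·6 + 3·8 = 63.
E has the best ratio (11/2) and is taken to its limit of 3; remaining capacity is filled optimally with the others.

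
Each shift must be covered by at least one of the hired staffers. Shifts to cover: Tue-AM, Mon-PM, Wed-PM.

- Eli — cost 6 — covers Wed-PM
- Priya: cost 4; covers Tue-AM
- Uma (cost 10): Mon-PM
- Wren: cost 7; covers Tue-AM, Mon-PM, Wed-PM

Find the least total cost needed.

7

Wren alone covers Tue-AM, Mon-PM, Wed-PM — every shift.
Total cost: 7.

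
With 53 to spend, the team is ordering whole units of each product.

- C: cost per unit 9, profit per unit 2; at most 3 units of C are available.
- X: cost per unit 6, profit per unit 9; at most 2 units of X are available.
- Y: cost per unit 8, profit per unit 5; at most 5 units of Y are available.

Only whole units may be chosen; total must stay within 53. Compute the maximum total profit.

43

2×X and 5×Y: cost 52 ≤ 53, profit 2·9 + 5·5 = 43.
1×C, 2×X, and 4×Y: cost 53 ≤ 53, profit 1·2 + 2·9 + 4·5 = 40.
Best is 43.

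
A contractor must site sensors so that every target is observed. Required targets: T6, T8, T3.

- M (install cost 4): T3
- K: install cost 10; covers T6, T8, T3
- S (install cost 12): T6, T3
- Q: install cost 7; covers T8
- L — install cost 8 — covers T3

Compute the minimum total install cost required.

10

K alone covers T6, T8, T3 — every target.
Total install cost: 10.
No cover costs less than 10.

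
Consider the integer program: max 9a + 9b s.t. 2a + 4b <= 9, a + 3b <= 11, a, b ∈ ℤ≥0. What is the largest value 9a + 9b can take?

36

Relaxing integrality, the LP optimum is 40.50 at (a,b) = (4.5, 0), which is not an integer point.
(a,b)=(4,0): 2·4+4·0=8≤9, 1·4+3·0=4≤11, objective 36.
(a,b)=(3,0): 2·3+4·0=6≤9, 1·3+3·0=3≤11, objective 27.
Maximum is 36 at (a,b)=(4,0).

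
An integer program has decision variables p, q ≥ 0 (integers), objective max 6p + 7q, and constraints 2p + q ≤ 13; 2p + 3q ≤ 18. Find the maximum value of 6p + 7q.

(p,q)=(3,4) is feasible, giving 46.
(p,q)=(4,3) is feasible, giving 45.
(p,q)=(5,2) is feasible, giving 44.
(p,q)=(6,1) is feasible, giving 43.
Maximum is 46 at (p,q)=(3,4).

46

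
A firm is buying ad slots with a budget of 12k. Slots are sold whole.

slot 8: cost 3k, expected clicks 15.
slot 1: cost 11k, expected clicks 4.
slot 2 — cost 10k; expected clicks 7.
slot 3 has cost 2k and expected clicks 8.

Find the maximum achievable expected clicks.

slot 8 + slot 3: cost 3 + 2 = 5 ≤ 12, expected clicks 15 + 8 = 23.
slot 8: cost 3 ≤ 12, expected clicks 15.
Best is slot 8 and slot 3 with total expected clicks 23.

23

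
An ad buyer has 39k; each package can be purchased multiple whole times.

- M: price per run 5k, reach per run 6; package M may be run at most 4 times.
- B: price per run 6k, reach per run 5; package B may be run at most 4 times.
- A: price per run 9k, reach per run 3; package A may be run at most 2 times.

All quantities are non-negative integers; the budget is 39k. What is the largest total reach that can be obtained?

Take 4×M and 3×B: price 38 ≤ 39, reach 4·6 + 3·5 = 39.
M has the best ratio (6/5) and is taken to its limit of 4; remaining capacity is filled optimally with the others.

39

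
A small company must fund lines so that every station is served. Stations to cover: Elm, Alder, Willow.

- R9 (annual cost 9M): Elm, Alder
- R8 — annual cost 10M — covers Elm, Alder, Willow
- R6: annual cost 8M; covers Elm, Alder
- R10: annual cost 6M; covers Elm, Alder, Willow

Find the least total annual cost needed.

6

R10 alone covers Elm, Alder, Willow — every station.
Total annual cost: 6.
No cover costs less than 6.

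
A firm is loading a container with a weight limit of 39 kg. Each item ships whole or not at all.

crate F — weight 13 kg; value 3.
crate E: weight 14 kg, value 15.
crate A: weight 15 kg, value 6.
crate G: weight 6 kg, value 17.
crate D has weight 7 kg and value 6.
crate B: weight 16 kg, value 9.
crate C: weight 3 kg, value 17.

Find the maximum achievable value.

Take crate E, crate G, crate B, and crate C: weight 14 + 6 + 16 + 3 = 39 ≤ 39, value 15 + 17 + 9 + 17 = 58.
No other feasible combination does better.

58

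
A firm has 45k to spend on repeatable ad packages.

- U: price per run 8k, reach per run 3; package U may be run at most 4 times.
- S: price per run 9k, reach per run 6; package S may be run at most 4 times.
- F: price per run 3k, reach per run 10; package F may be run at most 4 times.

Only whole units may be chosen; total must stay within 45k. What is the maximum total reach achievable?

F has the best ratio (10/3); taking only F gives at most 4×10 = 40 (stopped by the supply cap of 4).
Mixing does better — 3×S and 4×F: price 39 ≤ 45, reach 3·6 + 4·10 = 58.

58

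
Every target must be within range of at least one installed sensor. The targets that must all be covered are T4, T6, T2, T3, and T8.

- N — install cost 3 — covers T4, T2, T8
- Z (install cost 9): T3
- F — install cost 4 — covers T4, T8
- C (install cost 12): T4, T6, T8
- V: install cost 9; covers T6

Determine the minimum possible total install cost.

This is a weighted set-cover instance.
Choose N, Z, and V: together they cover T4, T6, T2, T3, T8 — every target.
Total install cost: 3 + 9 + 9 = 21.
No cover costs less than 21.

21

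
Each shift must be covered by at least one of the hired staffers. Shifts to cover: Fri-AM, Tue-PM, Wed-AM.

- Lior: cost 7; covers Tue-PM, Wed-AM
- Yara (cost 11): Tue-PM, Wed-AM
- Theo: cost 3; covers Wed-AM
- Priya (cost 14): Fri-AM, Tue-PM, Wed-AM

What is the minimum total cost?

14

The greedy cost-per-new-shift heuristic would pick Theo, Lior, and Priya for 24, but a cheaper cover exists.
Priya alone covers Fri-AM, Tue-PM, Wed-AM — every shift.
Total cost: 14.
No cover costs less than 14.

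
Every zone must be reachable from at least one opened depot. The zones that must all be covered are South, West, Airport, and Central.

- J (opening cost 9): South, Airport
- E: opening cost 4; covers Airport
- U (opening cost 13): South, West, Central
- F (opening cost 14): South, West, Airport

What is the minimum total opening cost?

17

This is a weighted set-cover instance.
Choose E and U: together they cover South, West, Airport, Central — every zone.
Total opening cost: 4 + 13 = 17.
No cover costs less than 17.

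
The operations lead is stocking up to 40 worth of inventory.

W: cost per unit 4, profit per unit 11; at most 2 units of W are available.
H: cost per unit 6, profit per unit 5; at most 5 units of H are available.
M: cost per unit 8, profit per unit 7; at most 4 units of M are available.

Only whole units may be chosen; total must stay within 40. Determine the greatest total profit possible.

W has the best ratio (11/4); taking only W gives at most 2×11 = 22 (stopped by the supply cap of 2).
Mixing does better — 2×W and 4×M: cost 40 ≤ 40, profit 2·11 + 4·7 = 50.

50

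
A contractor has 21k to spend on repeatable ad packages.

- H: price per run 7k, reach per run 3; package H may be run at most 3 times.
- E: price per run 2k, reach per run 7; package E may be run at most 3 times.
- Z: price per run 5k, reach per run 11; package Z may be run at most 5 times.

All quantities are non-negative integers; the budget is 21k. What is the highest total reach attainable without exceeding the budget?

3×E and 3×Z: price 21 ≤ 21, reach 3·7 + 3·11 = 54.
2×E and 3×Z: price 19 ≤ 21, reach 2·7 + 3·11 = 47.
Best is 54.

54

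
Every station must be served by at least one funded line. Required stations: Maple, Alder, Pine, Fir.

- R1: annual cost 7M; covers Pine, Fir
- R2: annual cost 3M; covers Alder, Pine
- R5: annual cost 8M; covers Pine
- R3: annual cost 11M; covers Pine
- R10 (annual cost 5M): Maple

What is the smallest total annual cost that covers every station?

15

Choose R1, R2, and R10: together they cover Maple, Alder, Pine, Fir — every station.
Total annual cost: 7 + 3 + 5 = 15.
No cover costs less than 15.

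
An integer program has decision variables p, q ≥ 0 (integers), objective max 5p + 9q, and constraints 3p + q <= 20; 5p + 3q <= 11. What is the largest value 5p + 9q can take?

27

(p,q)=(0,3): 3·0+1·3=3≤20, 5·0+3·3=9≤11, objective 27.
(p,q)=(1,2): 3·1+1·2=5≤20, 5·1+3·2=11≤11, objective 23.
(p,q)=(0,2): 3·0+1·2=2≤20, 5·0+3·2=6≤11, objective 18.
No feasible integer point exceeds 27.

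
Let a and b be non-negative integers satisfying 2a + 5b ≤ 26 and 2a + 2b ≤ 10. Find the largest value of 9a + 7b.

(a,b)=(5,0): 2·5+5·0=10≤26, 2·5+2·0=10≤10, objective 45.
(a,b)=(4,1): 2·4+5·1=13≤26, 2·4+2·1=10≤10, objective 43.
No feasible integer point exceeds 45.

45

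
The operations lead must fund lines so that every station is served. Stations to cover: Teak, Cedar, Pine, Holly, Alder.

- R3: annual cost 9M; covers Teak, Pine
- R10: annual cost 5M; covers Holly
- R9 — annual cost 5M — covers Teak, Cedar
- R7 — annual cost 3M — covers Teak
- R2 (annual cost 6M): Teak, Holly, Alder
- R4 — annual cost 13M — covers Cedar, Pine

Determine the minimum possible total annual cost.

This is an integer covering problem.
Choose R2 and R4: together they cover Teak, Cedar, Pine, Holly, Alder — every station.
Total annual cost: 6 + 13 = 19.

19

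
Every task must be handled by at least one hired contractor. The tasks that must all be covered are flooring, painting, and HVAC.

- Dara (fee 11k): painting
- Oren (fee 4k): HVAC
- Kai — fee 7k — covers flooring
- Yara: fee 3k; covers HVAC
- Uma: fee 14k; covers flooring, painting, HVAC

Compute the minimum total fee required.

This is a weighted set-cover instance.
Uma alone covers flooring, painting, HVAC — every task.
Total fee: 14.

14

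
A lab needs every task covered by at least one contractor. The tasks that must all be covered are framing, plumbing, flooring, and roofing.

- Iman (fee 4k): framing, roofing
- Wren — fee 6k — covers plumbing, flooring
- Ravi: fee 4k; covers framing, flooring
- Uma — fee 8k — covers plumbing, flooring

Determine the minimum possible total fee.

This is an integer covering problem.
Choose Iman and Wren: together they cover framing, plumbing, flooring, roofing — every task.
Total fee: 4 + 6 = 10.
No cover costs less than 10.

10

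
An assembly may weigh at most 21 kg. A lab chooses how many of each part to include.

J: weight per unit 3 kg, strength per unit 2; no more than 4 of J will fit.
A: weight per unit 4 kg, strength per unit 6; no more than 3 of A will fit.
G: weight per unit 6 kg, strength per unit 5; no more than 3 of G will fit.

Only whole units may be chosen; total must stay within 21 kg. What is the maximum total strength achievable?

This is a bounded integer knapsack.
A has the best ratio (6/4); taking only A gives at most 3×6 = 18 (stopped by the supply cap of 3).
Mixing does better — 1×J, 3×A, and 1×G: weight 21 ≤ 21, strength 1·2 + 3·6 + 1·5 = 25.

25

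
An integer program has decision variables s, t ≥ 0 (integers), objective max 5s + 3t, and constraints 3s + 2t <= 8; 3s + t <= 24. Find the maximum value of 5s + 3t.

13

Relaxing integrality, the LP optimum is 13.33 at (s,t) = (2.67, 0), which is not an integer point.
(s,t)=(2,1): 3·2+2·1=8≤8, 3·2+1·1=7≤24, objective 13.
(s,t)=(1,2): 3·1+2·2=7≤8, 3·1+1·2=5≤24, objective 11.
(s,t)=(2,0): 3·2+2·0=6≤8, 3·2+1·0=6≤24, objective 10.
Maximum is 13 at (s,t)=(2,1).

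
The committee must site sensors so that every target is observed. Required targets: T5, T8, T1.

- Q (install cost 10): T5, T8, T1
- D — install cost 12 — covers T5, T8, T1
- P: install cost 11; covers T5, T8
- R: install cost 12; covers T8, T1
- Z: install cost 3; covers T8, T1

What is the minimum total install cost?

The greedy cost-per-new-target heuristic would pick Z and Q for 13, but a cheaper cover exists.
Q alone covers T5, T8, T1 — every target.
Total install cost: 10.
No cover costs less than 10.

10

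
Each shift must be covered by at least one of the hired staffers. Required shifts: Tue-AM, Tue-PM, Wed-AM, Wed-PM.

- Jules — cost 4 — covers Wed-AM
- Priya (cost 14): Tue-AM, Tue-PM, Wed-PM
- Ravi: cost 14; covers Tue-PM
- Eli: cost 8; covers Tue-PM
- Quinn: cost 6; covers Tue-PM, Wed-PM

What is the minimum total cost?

The greedy cost-per-new-shift heuristic would pick Quinn, Jules, and Priya for 24, but a cheaper cover exists.
Choose Jules and Priya: together they cover Tue-AM, Tue-PM, Wed-AM, Wed-PM — every shift.
Total cost: 4 + 14 = 18.
No cover costs less than 18.

18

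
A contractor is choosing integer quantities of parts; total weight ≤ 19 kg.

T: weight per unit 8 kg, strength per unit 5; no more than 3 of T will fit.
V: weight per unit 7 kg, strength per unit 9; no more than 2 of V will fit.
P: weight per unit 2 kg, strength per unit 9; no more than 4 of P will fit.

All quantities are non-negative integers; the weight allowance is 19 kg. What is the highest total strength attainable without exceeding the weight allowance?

45

This is a bounded integer knapsack.
P has the best ratio (9/2); taking only P gives at most 4×9 = 36 (stopped by the supply cap of 4).
Mixing does better — 1×V and 4×P: weight 15 ≤ 19, strength 1·9 + 4·9 = 45.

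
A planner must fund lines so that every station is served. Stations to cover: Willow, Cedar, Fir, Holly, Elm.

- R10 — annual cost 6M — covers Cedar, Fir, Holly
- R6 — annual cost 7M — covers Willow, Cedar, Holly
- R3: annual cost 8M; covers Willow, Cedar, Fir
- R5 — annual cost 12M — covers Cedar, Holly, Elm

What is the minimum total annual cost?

This is a weighted set-cover instance.
The greedy cost-per-new-station heuristic would pick R10, R6, and R5 for 25, but a cheaper cover exists.
Choose R3 and R5: together they cover Willow, Cedar, Fir, Holly, Elm — every station.
Total annual cost: 8 + 12 = 20.
No cover costs less than 20.

20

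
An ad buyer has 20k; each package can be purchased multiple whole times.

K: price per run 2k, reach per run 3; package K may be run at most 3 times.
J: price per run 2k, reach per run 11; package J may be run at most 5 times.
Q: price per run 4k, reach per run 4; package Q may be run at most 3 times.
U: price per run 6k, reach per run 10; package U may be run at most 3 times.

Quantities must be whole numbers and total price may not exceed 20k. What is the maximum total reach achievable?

71

J has the best ratio (11/2); taking only J gives at most 5×11 = 55 (stopped by the supply cap of 5).
Mixing does better — 2×K, 5×J, and 1×U: price 20 ≤ 20, reach 2·3 + 5·11 + 1·10 = 71.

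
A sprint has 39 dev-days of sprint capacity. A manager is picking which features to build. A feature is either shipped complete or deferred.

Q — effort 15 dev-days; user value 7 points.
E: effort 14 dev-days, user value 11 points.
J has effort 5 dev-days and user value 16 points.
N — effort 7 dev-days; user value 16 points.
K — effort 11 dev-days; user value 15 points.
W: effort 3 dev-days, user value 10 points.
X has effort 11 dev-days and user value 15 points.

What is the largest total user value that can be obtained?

Allowing fractional choices, the relaxed optimum would be about 73.6, but features are indivisible.
J + N + K + X: effort 5 + 7 + 11 + 11 = 34 ≤ 39, user value 16 + 16 + 15 + 15 = 62.
J + N + K + W + X: effort 5 + 7 + 11 + 3 + 11 = 37 ≤ 39, user value 16 + 16 + 15 + 10 + 15 = 72.
E + J + N + K: effort 14 + 5 + 7 + 11 = 37 ≤ 39, user value 11 + 16 + 16 + 15 = 58.
Best is J, N, K, W, and X with total user value 72.

72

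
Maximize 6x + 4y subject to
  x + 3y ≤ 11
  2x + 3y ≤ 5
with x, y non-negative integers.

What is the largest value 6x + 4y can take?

12

(x,y)=(2,0): 1·2+3·0=2≤11, 2·2+3·0=4≤5, objective 12.
(x,y)=(1,1): 1·1+3·1=4≤11, 2·1+3·1=5≤5, objective 10.
(x,y)=(1,0): 1·1+3·0=1≤11, 2·1+3·0=2≤5, objective 6.
No feasible integer point exceeds 12.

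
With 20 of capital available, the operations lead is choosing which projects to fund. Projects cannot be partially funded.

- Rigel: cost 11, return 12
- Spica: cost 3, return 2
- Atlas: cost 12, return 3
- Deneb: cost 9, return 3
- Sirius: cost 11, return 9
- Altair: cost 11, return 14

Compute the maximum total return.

17

Allowing fractional choices, the relaxed optimum would be about 23.8, but projects are indivisible.
Spica + Altair: cost 3 + 11 = 14 ≤ 20, return 2 + 14 = 16.
Deneb + Altair: cost 9 + 11 = 20 ≤ 20, return 3 + 14 = 17.
Best is Deneb and Altair with total return 17.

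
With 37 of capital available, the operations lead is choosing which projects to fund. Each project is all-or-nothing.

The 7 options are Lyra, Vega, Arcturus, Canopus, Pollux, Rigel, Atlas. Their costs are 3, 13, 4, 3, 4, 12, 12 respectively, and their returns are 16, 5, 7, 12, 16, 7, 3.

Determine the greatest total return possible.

Treat it as a binary knapsack problem.
Allowing fractional choices, the relaxed optimum would be about 62.2, but projects are indivisible.
Lyra + Vega + Arcturus + Canopus + Pollux: cost 3 + 13 + 4 + 3 + 4 = 27 ≤ 37, return 16 + 5 + 7 + 12 + 16 = 56.
Lyra + Arcturus + Canopus + Pollux + Rigel: cost 3 + 4 + 3 + 4 + 12 = 26 ≤ 37, return 16 + 7 + 12 + 16 + 7 = 58.
Lyra + Vega + Canopus + Pollux + Rigel: cost 3 + 13 + 3 + 4 + 12 = 35 ≤ 37, return 16 + 5 + 12 + 16 + 7 = 56.
Best is Lyra, Arcturus, Canopus, Pollux, and Rigel with total return 58.

58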